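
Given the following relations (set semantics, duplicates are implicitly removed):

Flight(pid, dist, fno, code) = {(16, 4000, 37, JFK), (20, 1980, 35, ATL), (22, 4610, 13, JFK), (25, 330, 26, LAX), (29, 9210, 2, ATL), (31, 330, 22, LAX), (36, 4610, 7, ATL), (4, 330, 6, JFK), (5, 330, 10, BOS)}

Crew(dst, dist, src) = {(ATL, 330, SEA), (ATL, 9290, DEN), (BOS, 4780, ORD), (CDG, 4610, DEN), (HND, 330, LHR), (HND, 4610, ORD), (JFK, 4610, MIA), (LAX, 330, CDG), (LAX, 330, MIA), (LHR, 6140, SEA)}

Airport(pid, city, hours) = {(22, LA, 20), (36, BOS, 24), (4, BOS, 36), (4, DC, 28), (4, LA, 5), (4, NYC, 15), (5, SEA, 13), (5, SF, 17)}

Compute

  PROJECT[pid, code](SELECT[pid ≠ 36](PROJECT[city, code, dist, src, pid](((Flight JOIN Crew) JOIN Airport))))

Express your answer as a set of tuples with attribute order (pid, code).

Joining Flight and Crew on dist yields {(22, 4610, 13, JFK, CDG, DEN), (22, 4610, 13, JFK, HND, ORD), (22, 4610, 13, JFK, JFK, MIA), (25, 330, 26, LAX, ATL, SEA), (25, 330, 26, LAX, HND, LHR), (25, 330, 26, LAX, LAX, CDG), (25, 330, 26, LAX, LAX, MIA), (31, 330, 22, LAX, ATL, SEA), (31, 330, 22, LAX, HND, LHR), (31, 330, 22, LAX, LAX, CDG), (31, 330, 22, LAX, LAX, MIA), (36, 4610, 7, ATL, CDG, DEN), (36, 4610, 7, ATL, HND, ORD), (36, 4610, 7, ATL, JFK, MIA), (4, 330, 6, JFK, ATL, SEA), (4, 330, 6, JFK, HND, LHR), (4, 330, 6, JFK, LAX, CDG), (4, 330, 6, JFK, LAX, MIA), (5, 330, 10, BOS, ATL, SEA), (5, 330, 10, BOS, HND, LHR), (5, 330, 10, BOS, LAX, CDG), (5, 330, 10, BOS, LAX, MIA)}.
Joining (Flight JOIN Crew) and Airport on pid yields {(22, 4610, 13, JFK, CDG, DEN, LA, 20), (22, 4610, 13, JFK, HND, ORD, LA, 20), (22, 4610, 13, JFK, JFK, MIA, LA, 20), (36, 4610, 7, ATL, CDG, DEN, BOS, 24), (36, 4610, 7, ATL, HND, ORD, BOS, 24), (36, 4610, 7, ATL, JFK, MIA, BOS, 24), (4, 330, 6, JFK, ATL, SEA, BOS, 36), (4, 330, 6, JFK, ATL, SEA, DC, 28), (4, 330, 6, JFK, ATL, SEA, LA, 5), (4, 330, 6, JFK, ATL, SEA, NYC, 15), (4, 330, 6, JFK, HND, LHR, BOS, 36), (4, 330, 6, JFK, HND, LHR, DC, 28), (4, 330, 6, JFK, HND, LHR, LA, 5), (4, 330, 6, JFK, HND, LHR, NYC, 15), (4, 330, 6, JFK, LAX, CDG, BOS, 36), (4, 330, 6, JFK, LAX, CDG, DC, 28), (4, 330, 6, JFK, LAX, CDG, LA, 5), (4, 330, 6, JFK, LAX, CDG, NYC, 15), (4, 330, 6, JFK, LAX, MIA, BOS, 36), (4, 330, 6, JFK, LAX, MIA, DC, 28), (4, 330, 6, JFK, LAX, MIA, LA, 5), (4, 330, 6, JFK, LAX, MIA, NYC, 15), (5, 330, 10, BOS, ATL, SEA, SEA, 13), (5, 330, 10, BOS, ATL, SEA, SF, 17), (5, 330, 10, BOS, HND, LHR, SEA, 13), (5, 330, 10, BOS, HND, LHR, SF, 17), (5, 330, 10, BOS, LAX, CDG, SEA, 13), (5, 330, 10, BOS, LAX, CDG, SF, 17), (5, 330, 10, BOS, LAX, MIA, SEA, 13), (5, 330, 10, BOS, LAX, MIA, SF, 17)}.
Projecting to city, code, dist, src, pid: {(BOS, ATL, 4610, DEN, 36), (BOS, ATL, 4610, MIA, 36), (BOS, ATL, 4610, ORD, 36), (BOS, JFK, 330, CDG, 4), (BOS, JFK, 330, LHR, 4), (BOS, JFK, 330, MIA, 4), (BOS, JFK, 330, SEA, 4), (DC, JFK, 330, CDG, 4), (DC, JFK, 330, LHR, 4), (DC, JFK, 330, MIA, 4), (DC, JFK, 330, SEA, 4), (LA, JFK, 330, CDG, 4), (LA, JFK, 330, LHR, 4), (LA, JFK, 330, MIA, 4), (LA, JFK, 330, SEA, 4), (LA, JFK, 4610, DEN, 22), (LA, JFK, 4610, MIA, 22), (LA, JFK, 4610, ORD, 22), (NYC, JFK, 330, CDG, 4), (NYC, JFK, 330, LHR, 4), (NYC, JFK, 330, MIA, 4), (NYC, JFK, 330, SEA, 4), (SEA, BOS, 330, CDG, 5), (SEA, BOS, 330, LHR, 5), (SEA, BOS, 330, MIA, 5), (SEA, BOS, 330, SEA, 5), (SF, BOS, 330, CDG, 5), (SF, BOS, 330, LHR, 5), (SF, BOS, 330, MIA, 5), (SF, BOS, 330, SEA, 5)}
Apply σ_{pid ≠ 36}; surviving tuples: {(BOS, JFK, 330, CDG, 4), (BOS, JFK, 330, LHR, 4), (BOS, JFK, 330, MIA, 4), (BOS, JFK, 330, SEA, 4), (DC, JFK, 330, CDG, 4), (DC, JFK, 330, LHR, 4), (DC, JFK, 330, MIA, 4), (DC, JFK, 330, SEA, 4), (LA, JFK, 330, CDG, 4), (LA, JFK, 330, LHR, 4), (LA, JFK, 330, MIA, 4), (LA, JFK, 330, SEA, 4), (LA, JFK, 4610, DEN, 22), (LA, JFK, 4610, MIA, 22), (LA, JFK, 4610, ORD, 22), (NYC, JFK, 330, CDG, 4), (NYC, JFK, 330, LHR, 4), (NYC, JFK, 330, MIA, 4), (NYC, JFK, 330, SEA, 4), (SEA, BOS, 330, CDG, 5), (SEA, BOS, 330, LHR, 5), (SEA, BOS, 330, MIA, 5), (SEA, BOS, 330, SEA, 5), (SF, BOS, 330, CDG, 5), (SF, BOS, 330, LHR, 5), (SF, BOS, 330, MIA, 5), (SF, BOS, 330, SEA, 5)}
Projecting to pid, code (24 duplicate(s) eliminated): {(22, JFK), (4, JFK), (5, BOS)}

{(22, JFK), (4, JFK), (5, BOS)}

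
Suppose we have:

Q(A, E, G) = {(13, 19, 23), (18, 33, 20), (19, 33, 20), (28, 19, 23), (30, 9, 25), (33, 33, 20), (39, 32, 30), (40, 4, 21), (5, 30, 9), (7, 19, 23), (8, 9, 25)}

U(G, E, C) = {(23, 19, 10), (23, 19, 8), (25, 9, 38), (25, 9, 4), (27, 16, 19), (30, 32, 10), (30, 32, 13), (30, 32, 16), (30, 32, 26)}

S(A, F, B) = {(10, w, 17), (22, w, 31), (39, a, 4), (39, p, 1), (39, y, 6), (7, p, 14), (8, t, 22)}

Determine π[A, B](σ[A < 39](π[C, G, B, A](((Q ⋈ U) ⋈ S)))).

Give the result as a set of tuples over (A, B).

Joining Q and U on E, G yields {(13, 19, 23, 10), (13, 19, 23, 8), (28, 19, 23, 10), (28, 19, 23, 8), (30, 9, 25, 38), (30, 9, 25, 4), (39, 32, 30, 10), (39, 32, 30, 13), (39, 32, 30, 16), (39, 32, 30, 26), (7, 19, 23, 10), (7, 19, 23, 8), (8, 9, 25, 38), (8, 9, 25, 4)}.
Joining (Q ⋈ U) and S on A yields {(39, 32, 30, 10, a, 4), (39, 32, 30, 10, p, 1), (39, 32, 30, 10, y, 6), (39, 32, 30, 13, a, 4), (39, 32, 30, 13, p, 1), (39, 32, 30, 13, y, 6), (39, 32, 30, 16, a, 4), (39, 32, 30, 16, p, 1), (39, 32, 30, 16, y, 6), (39, 32, 30, 26, a, 4), (39, 32, 30, 26, p, 1), (39, 32, 30, 26, y, 6), (7, 19, 23, 10, p, 14), (7, 19, 23, 8, p, 14), (8, 9, 25, 38, t, 22), (8, 9, 25, 4, t, 22)}.
π[C, G, B, A]: project onto (C, G, B, A) → {(10, 23, 14, 7), (10, 30, 1, 39), (10, 30, 4, 39), (10, 30, 6, 39), (13, 30, 1, 39), (13, 30, 4, 39), (13, 30, 6, 39), (16, 30, 1, 39), (16, 30, 4, 39), (16, 30, 6, 39), (26, 30, 1, 39), (26, 30, 4, 39), (26, 30, 6, 39), (38, 25, 22, 8), (4, 25, 22, 8), (8, 23, 14, 7)}
Apply σ_{A < 39}; surviving tuples: {(10, 23, 14, 7), (38, 25, 22, 8), (4, 25, 22, 8), (8, 23, 14, 7)}
π[A, B]: project onto (A, B) (2 duplicate(s) eliminated) → {(7, 14), (8, 22)}

{(7, 14), (8, 22)}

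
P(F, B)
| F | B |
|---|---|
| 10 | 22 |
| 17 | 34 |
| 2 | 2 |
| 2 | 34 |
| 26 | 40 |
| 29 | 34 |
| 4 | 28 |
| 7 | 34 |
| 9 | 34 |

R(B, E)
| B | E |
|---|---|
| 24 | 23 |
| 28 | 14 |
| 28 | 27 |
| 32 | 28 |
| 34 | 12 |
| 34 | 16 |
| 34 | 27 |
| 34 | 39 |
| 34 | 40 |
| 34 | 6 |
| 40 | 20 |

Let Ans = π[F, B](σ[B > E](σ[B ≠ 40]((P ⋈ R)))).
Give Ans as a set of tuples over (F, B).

{(17, 34), (2, 34), (29, 34), (4, 28), (7, 34), (9, 34)}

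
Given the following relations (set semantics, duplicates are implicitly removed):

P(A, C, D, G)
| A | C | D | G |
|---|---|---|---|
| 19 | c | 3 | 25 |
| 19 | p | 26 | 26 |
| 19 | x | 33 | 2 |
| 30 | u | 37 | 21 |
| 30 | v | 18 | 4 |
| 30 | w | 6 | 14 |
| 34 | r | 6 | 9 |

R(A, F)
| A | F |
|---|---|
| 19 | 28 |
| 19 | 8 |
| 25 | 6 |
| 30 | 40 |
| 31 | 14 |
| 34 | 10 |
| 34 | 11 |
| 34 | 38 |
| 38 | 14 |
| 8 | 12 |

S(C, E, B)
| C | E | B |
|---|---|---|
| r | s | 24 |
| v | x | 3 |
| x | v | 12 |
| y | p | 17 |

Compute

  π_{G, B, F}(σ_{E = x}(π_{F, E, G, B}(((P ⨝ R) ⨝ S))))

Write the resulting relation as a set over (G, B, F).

{(4, 3, 40)}

Natural join on A: {(19, c, 3, 25, 28), (19, c, 3, 25, 8), (19, p, 26, 26, 28), (19, p, 26, 26, 8), (19, x, 33, 2, 28), (19, x, 33, 2, 8), (30, u, 37, 21, 40), (30, v, 18, 4, 40), (30, w, 6, 14, 40), (34, r, 6, 9, 10), (34, r, 6, 9, 11), (34, r, 6, 9, 38)}
Natural join on C: {(19, x, 33, 2, 28, v, 12), (19, x, 33, 2, 8, v, 12), (30, v, 18, 4, 40, x, 3), (34, r, 6, 9, 10, s, 24), (34, r, 6, 9, 11, s, 24), (34, r, 6, 9, 38, s, 24)}
Projecting to F, E, G, B: {(10, s, 9, 24), (11, s, 9, 24), (28, v, 2, 12), (38, s, 9, 24), (40, x, 4, 3), (8, v, 2, 12)}
Selection E = x: {(40, x, 4, 3)}
Projecting to G, B, F: {(4, 3, 40)}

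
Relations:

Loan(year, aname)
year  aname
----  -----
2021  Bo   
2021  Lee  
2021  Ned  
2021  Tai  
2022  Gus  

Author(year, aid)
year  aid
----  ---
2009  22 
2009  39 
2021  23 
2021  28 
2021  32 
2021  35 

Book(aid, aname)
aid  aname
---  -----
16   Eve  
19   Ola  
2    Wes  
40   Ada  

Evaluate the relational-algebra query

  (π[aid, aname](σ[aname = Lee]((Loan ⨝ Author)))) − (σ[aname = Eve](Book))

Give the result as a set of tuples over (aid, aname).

{(23, Lee), (28, Lee), (32, Lee), (35, Lee)}

Joining Loan and Author on year yields {(2021, Bo, 23), (2021, Bo, 28), (2021, Bo, 32), (2021, Bo, 35), (2021, Lee, 23), (2021, Lee, 28), (2021, Lee, 32), (2021, Lee, 35), (2021, Ned, 23), (2021, Ned, 28), (2021, Ned, 32), (2021, Ned, 35), (2021, Tai, 23), (2021, Tai, 28), (2021, Tai, 32), (2021, Tai, 35)}.
Selection aname = Lee: {(2021, Lee, 23), (2021, Lee, 28), (2021, Lee, 32), (2021, Lee, 35)}
Projecting to aid, aname: {(23, Lee), (28, Lee), (32, Lee), (35, Lee)}
Selection aname = Eve: {(16, Eve)}
Difference: {(23, Lee), (28, Lee), (32, Lee), (35, Lee)} with {(16, Eve)} → {(23, Lee), (28, Lee), (32, Lee), (35, Lee)}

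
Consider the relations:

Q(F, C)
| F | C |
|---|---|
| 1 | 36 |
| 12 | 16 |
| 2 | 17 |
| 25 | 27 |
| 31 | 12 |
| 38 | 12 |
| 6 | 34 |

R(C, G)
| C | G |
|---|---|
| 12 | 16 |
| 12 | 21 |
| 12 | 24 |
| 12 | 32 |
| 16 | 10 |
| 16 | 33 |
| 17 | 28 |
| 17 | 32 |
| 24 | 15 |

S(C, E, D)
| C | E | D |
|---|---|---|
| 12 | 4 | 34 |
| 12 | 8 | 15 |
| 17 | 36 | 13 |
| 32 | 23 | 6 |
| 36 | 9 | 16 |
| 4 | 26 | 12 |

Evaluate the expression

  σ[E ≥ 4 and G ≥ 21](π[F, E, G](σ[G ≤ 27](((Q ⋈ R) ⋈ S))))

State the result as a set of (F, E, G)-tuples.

{(31, 4, 21), (31, 4, 24), (31, 8, 21), (31, 8, 24), (38, 4, 21), (38, 4, 24), (38, 8, 21), (38, 8, 24)}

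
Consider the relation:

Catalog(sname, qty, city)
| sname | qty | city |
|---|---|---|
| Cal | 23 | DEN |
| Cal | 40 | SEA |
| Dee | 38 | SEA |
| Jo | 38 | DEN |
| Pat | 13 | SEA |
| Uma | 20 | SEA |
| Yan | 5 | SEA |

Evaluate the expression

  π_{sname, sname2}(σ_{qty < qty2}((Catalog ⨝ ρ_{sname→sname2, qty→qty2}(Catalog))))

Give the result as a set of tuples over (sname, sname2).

{(Cal, Jo), (Dee, Cal), (Pat, Cal), (Pat, Dee), (Pat, Uma), (Uma, Cal), (Uma, Dee), (Yan, Cal), (Yan, Dee), (Yan, Pat), (Yan, Uma)}

ρ[sname→sname2, qty→qty2]: schema becomes (sname2, qty2, city); tuples unchanged.
Natural join on city: {(Cal, 23, DEN, Cal, 23), (Cal, 23, DEN, Jo, 38), (Cal, 40, SEA, Cal, 40), (Cal, 40, SEA, Dee, 38), (Cal, 40, SEA, Pat, 13), (Cal, 40, SEA, Uma, 20), (Cal, 40, SEA, Yan, 5), (Dee, 38, SEA, Cal, 40), (Dee, 38, SEA, Dee, 38), (Dee, 38, SEA, Pat, 13), (Dee, 38, SEA, Uma, 20), (Dee, 38, SEA, Yan, 5), (Jo, 38, DEN, Cal, 23), (Jo, 38, DEN, Jo, 38), (Pat, 13, SEA, Cal, 40), (Pat, 13, SEA, Dee, 38), (Pat, 13, SEA, Pat, 13), (Pat, 13, SEA, Uma, 20), (Pat, 13, SEA, Yan, 5), (Uma, 20, SEA, Cal, 40), (Uma, 20, SEA, Dee, 38), (Uma, 20, SEA, Pat, 13), (Uma, 20, SEA, Uma, 20), (Uma, 20, SEA, Yan, 5), (Yan, 5, SEA, Cal, 40), (Yan, 5, SEA, Dee, 38), (Yan, 5, SEA, Pat, 13), (Yan, 5, SEA, Uma, 20), (Yan, 5, SEA, Yan, 5)}
Apply σ_{qty < qty2}; surviving tuples: {(Cal, 23, DEN, Jo, 38), (Dee, 38, SEA, Cal, 40), (Pat, 13, SEA, Cal, 40), (Pat, 13, SEA, Dee, 38), (Pat, 13, SEA, Uma, 20), (Uma, 20, SEA, Cal, 40), (Uma, 20, SEA, Dee, 38), (Yan, 5, SEA, Cal, 40), (Yan, 5, SEA, Dee, 38), (Yan, 5, SEA, Pat, 13), (Yan, 5, SEA, Uma, 20)}
Projecting to sname, sname2: {(Cal, Jo), (Dee, Cal), (Pat, Cal), (Pat, Dee), (Pat, Uma), (Uma, Cal), (Uma, Dee), (Yan, Cal), (Yan, Dee), (Yan, Pat), (Yan, Uma)}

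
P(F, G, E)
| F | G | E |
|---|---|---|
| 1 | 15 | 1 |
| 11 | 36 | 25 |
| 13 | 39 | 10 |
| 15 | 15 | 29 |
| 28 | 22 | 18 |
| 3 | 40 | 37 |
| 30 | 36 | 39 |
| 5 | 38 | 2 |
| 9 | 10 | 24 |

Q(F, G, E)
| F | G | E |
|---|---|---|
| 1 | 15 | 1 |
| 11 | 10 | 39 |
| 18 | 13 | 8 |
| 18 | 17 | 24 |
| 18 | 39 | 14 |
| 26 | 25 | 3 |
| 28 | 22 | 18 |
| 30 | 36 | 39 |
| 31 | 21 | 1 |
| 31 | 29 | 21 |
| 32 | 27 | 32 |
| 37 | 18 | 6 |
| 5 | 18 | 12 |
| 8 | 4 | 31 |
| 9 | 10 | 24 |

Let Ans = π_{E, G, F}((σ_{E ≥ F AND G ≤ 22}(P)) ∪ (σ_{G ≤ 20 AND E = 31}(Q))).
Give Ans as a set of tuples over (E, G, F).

σ[E ≥ F AND G ≤ 22]: keep tuples satisfying E ≥ F AND G ≤ 22 → {(1, 15, 1), (15, 15, 29), (9, 10, 24)}
σ[G ≤ 20 AND E = 31]: keep tuples satisfying G ≤ 20 AND E = 31 → {(8, 4, 31)}
Union: {(1, 15, 1), (15, 15, 29), (9, 10, 24)} with {(8, 4, 31)} → {(1, 15, 1), (15, 15, 29), (8, 4, 31), (9, 10, 24)}
Keep only column(s) E, G, F: {(1, 15, 1), (24, 10, 9), (29, 15, 15), (31, 4, 8)}

{(1, 15, 1), (24, 10, 9), (29, 15, 15), (31, 4, 8)}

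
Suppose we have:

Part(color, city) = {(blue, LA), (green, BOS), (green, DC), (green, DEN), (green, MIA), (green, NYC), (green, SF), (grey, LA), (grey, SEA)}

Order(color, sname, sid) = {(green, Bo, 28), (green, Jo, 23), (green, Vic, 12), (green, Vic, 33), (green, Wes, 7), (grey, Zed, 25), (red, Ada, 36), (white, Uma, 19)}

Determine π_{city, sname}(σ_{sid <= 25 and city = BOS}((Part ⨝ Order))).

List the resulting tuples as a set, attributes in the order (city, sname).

Part ⋈ Order (natural join on color): {(green, BOS, Bo, 28), (green, BOS, Jo, 23), (green, BOS, Vic, 12), (green, BOS, Vic, 33), (green, BOS, Wes, 7), (green, DC, Bo, 28), (green, DC, Jo, 23), (green, DC, Vic, 12), (green, DC, Vic, 33), (green, DC, Wes, 7), (green, DEN, Bo, 28), (green, DEN, Jo, 23), (green, DEN, Vic, 12), (green, DEN, Vic, 33), (green, DEN, Wes, 7), (green, MIA, Bo, 28), (green, MIA, Jo, 23), (green, MIA, Vic, 12), (green, MIA, Vic, 33), (green, MIA, Wes, 7), (green, NYC, Bo, 28), (green, NYC, Jo, 23), (green, NYC, Vic, 12), (green, NYC, Vic, 33), (green, NYC, Wes, 7), (green, SF, Bo, 28), (green, SF, Jo, 23), (green, SF, Vic, 12), (green, SF, Vic, 33), (green, SF, Wes, 7), (grey, LA, Zed, 25), (grey, SEA, Zed, 25)}
Selection sid <= 25 and city = BOS: {(green, BOS, Jo, 23), (green, BOS, Vic, 12), (green, BOS, Wes, 7)}
Keep only column(s) city, sname: {(BOS, Jo), (BOS, Vic), (BOS, Wes)}

{(BOS, Jo), (BOS, Vic), (BOS, Wes)}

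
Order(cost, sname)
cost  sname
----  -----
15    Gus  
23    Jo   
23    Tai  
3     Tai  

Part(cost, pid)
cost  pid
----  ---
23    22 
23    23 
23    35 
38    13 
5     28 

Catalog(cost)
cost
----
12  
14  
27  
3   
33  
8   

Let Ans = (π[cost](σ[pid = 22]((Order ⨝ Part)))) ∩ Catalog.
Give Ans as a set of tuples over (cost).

{}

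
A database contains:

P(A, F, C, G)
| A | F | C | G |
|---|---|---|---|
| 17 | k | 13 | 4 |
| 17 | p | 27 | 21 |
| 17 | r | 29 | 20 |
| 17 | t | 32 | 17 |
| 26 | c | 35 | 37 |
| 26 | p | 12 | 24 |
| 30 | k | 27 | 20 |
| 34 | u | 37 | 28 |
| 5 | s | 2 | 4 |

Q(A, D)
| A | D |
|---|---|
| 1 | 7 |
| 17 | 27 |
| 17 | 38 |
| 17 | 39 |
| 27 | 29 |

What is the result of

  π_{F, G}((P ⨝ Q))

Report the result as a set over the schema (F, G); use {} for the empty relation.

Natural join on A: {(17, k, 13, 4, 27), (17, k, 13, 4, 38), (17, k, 13, 4, 39), (17, p, 27, 21, 27), (17, p, 27, 21, 38), (17, p, 27, 21, 39), (17, r, 29, 20, 27), (17, r, 29, 20, 38), (17, r, 29, 20, 39), (17, t, 32, 17, 27), (17, t, 32, 17, 38), (17, t, 32, 17, 39)}
Keep only column(s) F, G (8 duplicate(s) eliminated): {(k, 4), (p, 21), (r, 20), (t, 17)}

{(k, 4), (p, 21), (r, 20), (t, 17)}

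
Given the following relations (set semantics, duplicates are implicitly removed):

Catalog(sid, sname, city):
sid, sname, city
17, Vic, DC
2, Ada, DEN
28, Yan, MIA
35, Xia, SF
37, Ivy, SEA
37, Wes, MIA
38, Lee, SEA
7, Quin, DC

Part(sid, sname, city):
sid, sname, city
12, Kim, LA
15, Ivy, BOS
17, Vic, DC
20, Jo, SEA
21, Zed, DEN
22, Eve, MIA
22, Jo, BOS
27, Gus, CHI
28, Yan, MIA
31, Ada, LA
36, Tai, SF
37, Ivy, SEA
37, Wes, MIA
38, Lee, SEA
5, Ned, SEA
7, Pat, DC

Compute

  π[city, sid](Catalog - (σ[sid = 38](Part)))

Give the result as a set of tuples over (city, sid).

σ[sid = 38]: keep tuples satisfying sid = 38 → {(38, Lee, SEA)}
Set difference of the two operands is {(17, Vic, DC), (2, Ada, DEN), (28, Yan, MIA), (35, Xia, SF), (37, Ivy, SEA), (37, Wes, MIA), (7, Quin, DC)}.
Keep only column(s) city, sid: {(DC, 17), (DC, 7), (DEN, 2), (MIA, 28), (MIA, 37), (SEA, 37), (SF, 35)}

{(DC, 17), (DC, 7), (DEN, 2), (MIA, 28), (MIA, 37), (SEA, 37), (SF, 35)}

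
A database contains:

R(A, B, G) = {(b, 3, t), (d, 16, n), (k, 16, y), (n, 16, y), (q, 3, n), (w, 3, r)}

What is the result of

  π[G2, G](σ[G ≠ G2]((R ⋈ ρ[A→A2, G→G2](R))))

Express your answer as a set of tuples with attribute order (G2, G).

{(n, r), (n, t), (n, y), (r, n), (r, t), (t, n), (t, r), (y, n)}

ρ[A→A2, G→G2]: schema becomes (A2, B, G2); tuples unchanged.
R ⋈ ρ[A→A2, G→G2](R) (natural join on B): {(b, 3, t, b, t), (b, 3, t, q, n), (b, 3, t, w, r), (d, 16, n, d, n), (d, 16, n, k, y), (d, 16, n, n, y), (k, 16, y, d, n), (k, 16, y, k, y), (k, 16, y, n, y), (n, 16, y, d, n), (n, 16, y, k, y), (n, 16, y, n, y), (q, 3, n, b, t), (q, 3, n, q, n), (q, 3, n, w, r), (w, 3, r, b, t), (w, 3, r, q, n), (w, 3, r, w, r)}
Apply σ_{G ≠ G2}; surviving tuples: {(b, 3, t, q, n), (b, 3, t, w, r), (d, 16, n, k, y), (d, 16, n, n, y), (k, 16, y, d, n), (n, 16, y, d, n), (q, 3, n, b, t), (q, 3, n, w, r), (w, 3, r, b, t), (w, 3, r, q, n)}
Projecting to G2, G (2 duplicate(s) eliminated): {(n, r), (n, t), (n, y), (r, n), (r, t), (t, n), (t, r), (y, n)}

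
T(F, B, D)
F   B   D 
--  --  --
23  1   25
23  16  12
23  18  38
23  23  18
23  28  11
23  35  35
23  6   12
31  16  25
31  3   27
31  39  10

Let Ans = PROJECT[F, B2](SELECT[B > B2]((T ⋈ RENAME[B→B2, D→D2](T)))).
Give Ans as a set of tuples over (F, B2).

{(23, 1), (23, 16), (23, 18), (23, 23), (23, 28), (23, 6), (31, 16), (31, 3)}

ρ[B→B2, D→D2]: schema becomes (F, B2, D2); tuples unchanged.
Natural join on F: {(23, 1, 25, 1, 25), (23, 1, 25, 16, 12), (23, 1, 25, 18, 38), (23, 1, 25, 23, 18), (23, 1, 25, 28, 11), (23, 1, 25, 35, 35), (23, 1, 25, 6, 12), (23, 16, 12, 1, 25), (23, 16, 12, 16, 12), (23, 16, 12, 18, 38), (23, 16, 12, 23, 18), (23, 16, 12, 28, 11), (23, 16, 12, 35, 35), (23, 16, 12, 6, 12), (23, 18, 38, 1, 25), (23, 18, 38, 16, 12), (23, 18, 38, 18, 38), (23, 18, 38, 23, 18), (23, 18, 38, 28, 11), (23, 18, 38, 35, 35), (23, 18, 38, 6, 12), (23, 23, 18, 1, 25), (23, 23, 18, 16, 12), (23, 23, 18, 18, 38), (23, 23, 18, 23, 18), (23, 23, 18, 28, 11), (23, 23, 18, 35, 35), (23, 23, 18, 6, 12), (23, 28, 11, 1, 25), (23, 28, 11, 16, 12), (23, 28, 11, 18, 38), (23, 28, 11, 23, 18), (23, 28, 11, 28, 11), (23, 28, 11, 35, 35), (23, 28, 11, 6, 12), (23, 35, 35, 1, 25), (23, 35, 35, 16, 12), (23, 35, 35, 18, 38), (23, 35, 35, 23, 18), (23, 35, 35, 28, 11), (23, 35, 35, 35, 35), (23, 35, 35, 6, 12), (23, 6, 12, 1, 25), (23, 6, 12, 16, 12), (23, 6, 12, 18, 38), (23, 6, 12, 23, 18), (23, 6, 12, 28, 11), (23, 6, 12, 35, 35), (23, 6, 12, 6, 12), (31, 16, 25, 16, 25), (31, 16, 25, 3, 27), (31, 16, 25, 39, 10), (31, 3, 27, 16, 25), (31, 3, 27, 3, 27), (31, 3, 27, 39, 10), (31, 39, 10, 16, 25), (31, 39, 10, 3, 27), (31, 39, 10, 39, 10)}
Filtering on B > B2 leaves {(23, 16, 12, 1, 25), (23, 16, 12, 6, 12), (23, 18, 38, 1, 25), (23, 18, 38, 16, 12), (23, 18, 38, 6, 12), (23, 23, 18, 1, 25), (23, 23, 18, 16, 12), (23, 23, 18, 18, 38), (23, 23, 18, 6, 12), (23, 28, 11, 1, 25), (23, 28, 11, 16, 12), (23, 28, 11, 18, 38), (23, 28, 11, 23, 18), (23, 28, 11, 6, 12), (23, 35, 35, 1, 25), (23, 35, 35, 16, 12), (23, 35, 35, 18, 38), (23, 35, 35, 23, 18), (23, 35, 35, 28, 11), (23, 35, 35, 6, 12), (23, 6, 12, 1, 25), (31, 16, 25, 3, 27), (31, 39, 10, 16, 25), (31, 39, 10, 3, 27)}.
π[F, B2]: project onto (F, B2) (16 duplicate(s) eliminated) → {(23, 1), (23, 16), (23, 18), (23, 23), (23, 28), (23, 6), (31, 16), (31, 3)}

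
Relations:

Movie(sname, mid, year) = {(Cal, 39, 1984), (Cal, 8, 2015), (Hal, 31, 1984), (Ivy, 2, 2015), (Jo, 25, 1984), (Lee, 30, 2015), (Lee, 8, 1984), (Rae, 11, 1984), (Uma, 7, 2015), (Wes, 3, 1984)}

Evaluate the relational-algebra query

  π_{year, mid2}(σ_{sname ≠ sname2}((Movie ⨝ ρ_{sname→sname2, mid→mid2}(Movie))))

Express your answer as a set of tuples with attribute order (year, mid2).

{(1984, 11), (1984, 25), (1984, 3), (1984, 31), (1984, 39), (1984, 8), (2015, 2), (2015, 30), (2015, 7), (2015, 8)}

ρ[sname→sname2, mid→mid2]: schema becomes (sname2, mid2, year); tuples unchanged.
Joining Movie and ρ_{sname→sname2, mid→mid2}(Movie) on year yields {(Cal, 39, 1984, Cal, 39), (Cal, 39, 1984, Hal, 31), (Cal, 39, 1984, Jo, 25), (Cal, 39, 1984, Lee, 8), (Cal, 39, 1984, Rae, 11), (Cal, 39, 1984, Wes, 3), (Cal, 8, 2015, Cal, 8), (Cal, 8, 2015, Ivy, 2), (Cal, 8, 2015, Lee, 30), (Cal, 8, 2015, Uma, 7), (Hal, 31, 1984, Cal, 39), (Hal, 31, 1984, Hal, 31), (Hal, 31, 1984, Jo, 25), (Hal, 31, 1984, Lee, 8), (Hal, 31, 1984, Rae, 11), (Hal, 31, 1984, Wes, 3), (Ivy, 2, 2015, Cal, 8), (Ivy, 2, 2015, Ivy, 2), (Ivy, 2, 2015, Lee, 30), (Ivy, 2, 2015, Uma, 7), (Jo, 25, 1984, Cal, 39), (Jo, 25, 1984, Hal, 31), (Jo, 25, 1984, Jo, 25), (Jo, 25, 1984, Lee, 8), (Jo, 25, 1984, Rae, 11), (Jo, 25, 1984, Wes, 3), (Lee, 30, 2015, Cal, 8), (Lee, 30, 2015, Ivy, 2), (Lee, 30, 2015, Lee, 30), (Lee, 30, 2015, Uma, 7), (Lee, 8, 1984, Cal, 39), (Lee, 8, 1984, Hal, 31), (Lee, 8, 1984, Jo, 25), (Lee, 8, 1984, Lee, 8), (Lee, 8, 1984, Rae, 11), (Lee, 8, 1984, Wes, 3), (Rae, 11, 1984, Cal, 39), (Rae, 11, 1984, Hal, 31), (Rae, 11, 1984, Jo, 25), (Rae, 11, 1984, Lee, 8), (Rae, 11, 1984, Rae, 11), (Rae, 11, 1984, Wes, 3), (Uma, 7, 2015, Cal, 8), (Uma, 7, 2015, Ivy, 2), (Uma, 7, 2015, Lee, 30), (Uma, 7, 2015, Uma, 7), (Wes, 3, 1984, Cal, 39), (Wes, 3, 1984, Hal, 31), (Wes, 3, 1984, Jo, 25), (Wes, 3, 1984, Lee, 8), (Wes, 3, 1984, Rae, 11), (Wes, 3, 1984, Wes, 3)}.
Filtering on sname ≠ sname2 leaves {(Cal, 39, 1984, Hal, 31), (Cal, 39, 1984, Jo, 25), (Cal, 39, 1984, Lee, 8), (Cal, 39, 1984, Rae, 11), (Cal, 39, 1984, Wes, 3), (Cal, 8, 2015, Ivy, 2), (Cal, 8, 2015, Lee, 30), (Cal, 8, 2015, Uma, 7), (Hal, 31, 1984, Cal, 39), (Hal, 31, 1984, Jo, 25), (Hal, 31, 1984, Lee, 8), (Hal, 31, 1984, Rae, 11), (Hal, 31, 1984, Wes, 3), (Ivy, 2, 2015, Cal, 8), (Ivy, 2, 2015, Lee, 30), (Ivy, 2, 2015, Uma, 7), (Jo, 25, 1984, Cal, 39), (Jo, 25, 1984, Hal, 31), (Jo, 25, 1984, Lee, 8), (Jo, 25, 1984, Rae, 11), (Jo, 25, 1984, Wes, 3), (Lee, 30, 2015, Cal, 8), (Lee, 30, 2015, Ivy, 2), (Lee, 30, 2015, Uma, 7), (Lee, 8, 1984, Cal, 39), (Lee, 8, 1984, Hal, 31), (Lee, 8, 1984, Jo, 25), (Lee, 8, 1984, Rae, 11), (Lee, 8, 1984, Wes, 3), (Rae, 11, 1984, Cal, 39), (Rae, 11, 1984, Hal, 31), (Rae, 11, 1984, Jo, 25), (Rae, 11, 1984, Lee, 8), (Rae, 11, 1984, Wes, 3), (Uma, 7, 2015, Cal, 8), (Uma, 7, 2015, Ivy, 2), (Uma, 7, 2015, Lee, 30), (Wes, 3, 1984, Cal, 39), (Wes, 3, 1984, Hal, 31), (Wes, 3, 1984, Jo, 25), (Wes, 3, 1984, Lee, 8), (Wes, 3, 1984, Rae, 11)}.
Keep only column(s) year, mid2 (32 duplicate(s) eliminated): {(1984, 11), (1984, 25), (1984, 3), (1984, 31), (1984, 39), (1984, 8), (2015, 2), (2015, 30), (2015, 7), (2015, 8)}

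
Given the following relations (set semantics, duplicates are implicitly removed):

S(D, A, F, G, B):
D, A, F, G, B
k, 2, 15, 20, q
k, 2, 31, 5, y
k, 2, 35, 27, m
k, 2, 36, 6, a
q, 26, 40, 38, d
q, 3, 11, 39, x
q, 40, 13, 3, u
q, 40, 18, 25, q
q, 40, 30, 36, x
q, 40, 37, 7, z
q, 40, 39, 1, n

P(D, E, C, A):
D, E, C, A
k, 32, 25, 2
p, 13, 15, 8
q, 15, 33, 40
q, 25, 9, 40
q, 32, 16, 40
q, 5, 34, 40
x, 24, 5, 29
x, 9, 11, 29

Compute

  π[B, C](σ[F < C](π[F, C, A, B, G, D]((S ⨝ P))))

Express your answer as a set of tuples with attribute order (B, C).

Natural join on D, A: {(k, 2, 15, 20, q, 32, 25), (k, 2, 31, 5, y, 32, 25), (k, 2, 35, 27, m, 32, 25), (k, 2, 36, 6, a, 32, 25), (q, 40, 13, 3, u, 15, 33), (q, 40, 13, 3, u, 25, 9), (q, 40, 13, 3, u, 32, 16), (q, 40, 13, 3, u, 5, 34), (q, 40, 18, 25, q, 15, 33), (q, 40, 18, 25, q, 25, 9), (q, 40, 18, 25, q, 32, 16), (q, 40, 18, 25, q, 5, 34), (q, 40, 30, 36, x, 15, 33), (q, 40, 30, 36, x, 25, 9), (q, 40, 30, 36, x, 32, 16), (q, 40, 30, 36, x, 5, 34), (q, 40, 37, 7, z, 15, 33), (q, 40, 37, 7, z, 25, 9), (q, 40, 37, 7, z, 32, 16), (q, 40, 37, 7, z, 5, 34), (q, 40, 39, 1, n, 15, 33), (q, 40, 39, 1, n, 25, 9), (q, 40, 39, 1, n, 32, 16), (q, 40, 39, 1, n, 5, 34)}
Keep only column(s) F, C, A, B, G, D: {(13, 16, 40, u, 3, q), (13, 33, 40, u, 3, q), (13, 34, 40, u, 3, q), (13, 9, 40, u, 3, q), (15, 25, 2, q, 20, k), (18, 16, 40, q, 25, q), (18, 33, 40, q, 25, q), (18, 34, 40, q, 25, q), (18, 9, 40, q, 25, q), (30, 16, 40, x, 36, q), (30, 33, 40, x, 36, q), (30, 34, 40, x, 36, q), (30, 9, 40, x, 36, q), (31, 25, 2, y, 5, k), (35, 25, 2, m, 27, k), (36, 25, 2, a, 6, k), (37, 16, 40, z, 7, q), (37, 33, 40, z, 7, q), (37, 34, 40, z, 7, q), (37, 9, 40, z, 7, q), (39, 16, 40, n, 1, q), (39, 33, 40, n, 1, q), (39, 34, 40, n, 1, q), (39, 9, 40, n, 1, q)}
Selection F < C: {(13, 16, 40, u, 3, q), (13, 33, 40, u, 3, q), (13, 34, 40, u, 3, q), (15, 25, 2, q, 20, k), (18, 33, 40, q, 25, q), (18, 34, 40, q, 25, q), (30, 33, 40, x, 36, q), (30, 34, 40, x, 36, q)}
Keep only column(s) B, C: {(q, 25), (q, 33), (q, 34), (u, 16), (u, 33), (u, 34), (x, 33), (x, 34)}

{(q, 25), (q, 33), (q, 34), (u, 16), (u, 33), (u, 34), (x, 33), (x, 34)}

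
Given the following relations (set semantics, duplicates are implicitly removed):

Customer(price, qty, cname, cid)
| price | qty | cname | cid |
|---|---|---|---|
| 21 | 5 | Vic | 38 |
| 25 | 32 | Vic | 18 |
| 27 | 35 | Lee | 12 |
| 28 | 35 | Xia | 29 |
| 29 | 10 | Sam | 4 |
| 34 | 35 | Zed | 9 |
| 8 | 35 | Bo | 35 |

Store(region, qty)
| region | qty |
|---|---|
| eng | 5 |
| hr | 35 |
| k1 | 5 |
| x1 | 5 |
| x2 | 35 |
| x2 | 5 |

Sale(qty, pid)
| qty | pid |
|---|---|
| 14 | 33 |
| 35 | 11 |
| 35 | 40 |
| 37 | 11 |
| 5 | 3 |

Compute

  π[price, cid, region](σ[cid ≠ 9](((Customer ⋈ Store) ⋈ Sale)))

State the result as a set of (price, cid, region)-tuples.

Natural join on qty: {(21, 5, Vic, 38, eng), (21, 5, Vic, 38, k1), (21, 5, Vic, 38, x1), (21, 5, Vic, 38, x2), (27, 35, Lee, 12, hr), (27, 35, Lee, 12, x2), (28, 35, Xia, 29, hr), (28, 35, Xia, 29, x2), (34, 35, Zed, 9, hr), (34, 35, Zed, 9, x2), (8, 35, Bo, 35, hr), (8, 35, Bo, 35, x2)}
Natural join on qty: {(21, 5, Vic, 38, eng, 3), (21, 5, Vic, 38, k1, 3), (21, 5, Vic, 38, x1, 3), (21, 5, Vic, 38, x2, 3), (27, 35, Lee, 12, hr, 11), (27, 35, Lee, 12, hr, 40), (27, 35, Lee, 12, x2, 11), (27, 35, Lee, 12, x2, 40), (28, 35, Xia, 29, hr, 11), (28, 35, Xia, 29, hr, 40), (28, 35, Xia, 29, x2, 11), (28, 35, Xia, 29, x2, 40), (34, 35, Zed, 9, hr, 11), (34, 35, Zed, 9, hr, 40), (34, 35, Zed, 9, x2, 11), (34, 35, Zed, 9, x2, 40), (8, 35, Bo, 35, hr, 11), (8, 35, Bo, 35, hr, 40), (8, 35, Bo, 35, x2, 11), (8, 35, Bo, 35, x2, 40)}
Apply σ_{cid ≠ 9}; surviving tuples: {(21, 5, Vic, 38, eng, 3), (21, 5, Vic, 38, k1, 3), (21, 5, Vic, 38, x1, 3), (21, 5, Vic, 38, x2, 3), (27, 35, Lee, 12, hr, 11), (27, 35, Lee, 12, hr, 40), (27, 35, Lee, 12, x2, 11), (27, 35, Lee, 12, x2, 40), (28, 35, Xia, 29, hr, 11), (28, 35, Xia, 29, hr, 40), (28, 35, Xia, 29, x2, 11), (28, 35, Xia, 29, x2, 40), (8, 35, Bo, 35, hr, 11), (8, 35, Bo, 35, hr, 40), (8, 35, Bo, 35, x2, 11), (8, 35, Bo, 35, x2, 40)}
Keep only column(s) price, cid, region (6 duplicate(s) eliminated): {(21, 38, eng), (21, 38, k1), (21, 38, x1), (21, 38, x2), (27, 12, hr), (27, 12, x2), (28, 29, hr), (28, 29, x2), (8, 35, hr), (8, 35, x2)}

{(21, 38, eng), (21, 38, k1), (21, 38, x1), (21, 38, x2), (27, 12, hr), (27, 12, x2), (28, 29, hr), (28, 29, x2), (8, 35, hr), (8, 35, x2)}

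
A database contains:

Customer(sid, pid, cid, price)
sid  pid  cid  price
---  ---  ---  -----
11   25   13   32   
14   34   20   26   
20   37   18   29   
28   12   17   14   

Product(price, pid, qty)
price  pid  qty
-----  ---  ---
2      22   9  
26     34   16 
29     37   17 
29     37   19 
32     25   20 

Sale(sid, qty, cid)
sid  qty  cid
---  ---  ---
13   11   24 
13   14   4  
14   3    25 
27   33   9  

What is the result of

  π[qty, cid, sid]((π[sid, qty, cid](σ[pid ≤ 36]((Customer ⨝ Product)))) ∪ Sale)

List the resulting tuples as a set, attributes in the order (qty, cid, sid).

Customer ⋈ Product (natural join on pid, price): {(11, 25, 13, 32, 20), (14, 34, 20, 26, 16), (20, 37, 18, 29, 17), (20, 37, 18, 29, 19)}
Selection pid ≤ 36: {(11, 25, 13, 32, 20), (14, 34, 20, 26, 16)}
π[sid, qty, cid]: project onto (sid, qty, cid) → {(11, 20, 13), (14, 16, 20)}
Set union of the two operands is {(11, 20, 13), (13, 11, 24), (13, 14, 4), (14, 16, 20), (14, 3, 25), (27, 33, 9)}.
π[qty, cid, sid]: project onto (qty, cid, sid) → {(11, 24, 13), (14, 4, 13), (16, 20, 14), (20, 13, 11), (3, 25, 14), (33, 9, 27)}

{(11, 24, 13), (14, 4, 13), (16, 20, 14), (20, 13, 11), (3, 25, 14), (33, 9, 27)}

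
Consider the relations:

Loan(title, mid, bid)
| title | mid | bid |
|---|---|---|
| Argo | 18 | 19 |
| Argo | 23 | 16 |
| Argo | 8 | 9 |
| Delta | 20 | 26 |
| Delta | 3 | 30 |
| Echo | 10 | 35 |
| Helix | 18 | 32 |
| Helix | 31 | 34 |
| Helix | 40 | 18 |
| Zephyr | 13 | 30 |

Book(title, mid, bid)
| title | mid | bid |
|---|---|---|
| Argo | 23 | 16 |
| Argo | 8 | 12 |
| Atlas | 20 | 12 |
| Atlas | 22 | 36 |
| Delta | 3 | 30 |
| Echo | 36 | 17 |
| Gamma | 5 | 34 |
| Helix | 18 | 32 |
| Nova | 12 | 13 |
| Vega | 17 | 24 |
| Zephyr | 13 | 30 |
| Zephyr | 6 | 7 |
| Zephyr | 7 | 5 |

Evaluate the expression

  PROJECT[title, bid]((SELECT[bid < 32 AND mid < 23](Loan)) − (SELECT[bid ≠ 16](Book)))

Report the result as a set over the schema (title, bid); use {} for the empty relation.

{(Argo, 19), (Argo, 9), (Delta, 26)}

Selection bid < 32 AND mid < 23: {(Argo, 18, 19), (Argo, 8, 9), (Delta, 20, 26), (Delta, 3, 30), (Zephyr, 13, 30)}
Selection bid ≠ 16: {(Argo, 8, 12), (Atlas, 20, 12), (Atlas, 22, 36), (Delta, 3, 30), (Echo, 36, 17), (Gamma, 5, 34), (Helix, 18, 32), (Nova, 12, 13), (Vega, 17, 24), (Zephyr, 13, 30), (Zephyr, 6, 7), (Zephyr, 7, 5)}
Set difference of the two operands is {(Argo, 18, 19), (Argo, 8, 9), (Delta, 20, 26)}.
π[title, bid]: project onto (title, bid) → {(Argo, 19), (Argo, 9), (Delta, 26)}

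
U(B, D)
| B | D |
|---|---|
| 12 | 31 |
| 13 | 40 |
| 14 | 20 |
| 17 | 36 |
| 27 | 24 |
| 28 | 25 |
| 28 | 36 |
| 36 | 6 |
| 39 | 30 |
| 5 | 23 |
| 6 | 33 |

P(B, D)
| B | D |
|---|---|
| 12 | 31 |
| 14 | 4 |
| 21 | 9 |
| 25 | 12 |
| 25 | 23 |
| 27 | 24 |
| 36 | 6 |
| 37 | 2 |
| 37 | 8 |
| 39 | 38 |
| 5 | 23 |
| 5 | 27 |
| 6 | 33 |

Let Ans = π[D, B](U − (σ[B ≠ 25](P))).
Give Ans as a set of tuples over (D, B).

Selection B ≠ 25: {(12, 31), (14, 4), (21, 9), (27, 24), (36, 6), (37, 2), (37, 8), (39, 38), (5, 23), (5, 27), (6, 33)}
Taking the difference: {(13, 40), (14, 20), (17, 36), (28, 25), (28, 36), (39, 30)}
Keep only column(s) D, B: {(20, 14), (25, 28), (30, 39), (36, 17), (36, 28), (40, 13)}

{(20, 14), (25, 28), (30, 39), (36, 17), (36, 28), (40, 13)}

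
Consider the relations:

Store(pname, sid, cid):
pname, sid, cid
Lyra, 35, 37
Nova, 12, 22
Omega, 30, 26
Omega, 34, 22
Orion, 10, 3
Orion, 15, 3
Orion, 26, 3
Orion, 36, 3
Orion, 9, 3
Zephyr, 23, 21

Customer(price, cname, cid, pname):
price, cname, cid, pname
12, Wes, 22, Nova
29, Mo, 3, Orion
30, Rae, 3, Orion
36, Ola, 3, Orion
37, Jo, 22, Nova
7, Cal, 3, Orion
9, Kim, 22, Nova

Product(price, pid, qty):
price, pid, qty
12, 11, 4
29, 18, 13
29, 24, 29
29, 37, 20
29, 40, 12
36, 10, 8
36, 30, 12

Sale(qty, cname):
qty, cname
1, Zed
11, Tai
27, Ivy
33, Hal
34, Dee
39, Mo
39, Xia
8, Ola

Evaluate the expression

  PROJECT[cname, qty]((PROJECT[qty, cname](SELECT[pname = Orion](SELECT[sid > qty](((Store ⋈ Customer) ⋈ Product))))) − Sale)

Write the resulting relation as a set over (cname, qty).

{(Mo, 12), (Mo, 13), (Mo, 20), (Mo, 29), (Ola, 12)}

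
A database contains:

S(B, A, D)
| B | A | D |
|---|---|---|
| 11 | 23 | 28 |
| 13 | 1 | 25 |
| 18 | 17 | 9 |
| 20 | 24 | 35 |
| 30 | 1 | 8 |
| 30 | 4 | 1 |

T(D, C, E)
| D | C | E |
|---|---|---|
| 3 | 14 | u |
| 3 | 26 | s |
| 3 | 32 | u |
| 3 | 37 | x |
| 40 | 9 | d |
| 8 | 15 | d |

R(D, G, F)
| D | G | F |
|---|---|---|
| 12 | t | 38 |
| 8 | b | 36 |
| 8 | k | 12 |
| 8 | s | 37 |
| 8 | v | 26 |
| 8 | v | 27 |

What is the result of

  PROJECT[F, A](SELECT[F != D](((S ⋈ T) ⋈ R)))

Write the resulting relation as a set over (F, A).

{(12, 1), (26, 1), (27, 1), (36, 1), (37, 1)}

S ⋈ T (natural join on D): {(30, 1, 8, 15, d)}
(S ⋈ T) ⋈ R (natural join on D): {(30, 1, 8, 15, d, b, 36), (30, 1, 8, 15, d, k, 12), (30, 1, 8, 15, d, s, 37), (30, 1, 8, 15, d, v, 26), (30, 1, 8, 15, d, v, 27)}
σ[F != D]: keep tuples satisfying F != D → {(30, 1, 8, 15, d, b, 36), (30, 1, 8, 15, d, k, 12), (30, 1, 8, 15, d, s, 37), (30, 1, 8, 15, d, v, 26), (30, 1, 8, 15, d, v, 27)}
Projecting to F, A: {(12, 1), (26, 1), (27, 1), (36, 1), (37, 1)}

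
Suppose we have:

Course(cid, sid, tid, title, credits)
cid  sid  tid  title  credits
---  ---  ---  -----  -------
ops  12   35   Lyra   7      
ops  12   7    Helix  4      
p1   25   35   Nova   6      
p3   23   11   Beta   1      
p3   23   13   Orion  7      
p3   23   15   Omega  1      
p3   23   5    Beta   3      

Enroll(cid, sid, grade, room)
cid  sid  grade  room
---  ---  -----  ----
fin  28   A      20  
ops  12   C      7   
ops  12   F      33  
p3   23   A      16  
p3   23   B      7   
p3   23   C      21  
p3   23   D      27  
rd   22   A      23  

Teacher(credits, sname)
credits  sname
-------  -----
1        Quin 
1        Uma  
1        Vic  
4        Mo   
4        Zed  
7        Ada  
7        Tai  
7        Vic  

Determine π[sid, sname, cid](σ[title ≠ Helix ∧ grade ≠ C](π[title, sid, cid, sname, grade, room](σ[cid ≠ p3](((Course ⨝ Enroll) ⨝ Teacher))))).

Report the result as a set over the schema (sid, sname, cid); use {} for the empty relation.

{(12, Ada, ops), (12, Tai, ops), (12, Vic, ops)}

Natural join on cid, sid: {(ops, 12, 35, Lyra, 7, C, 7), (ops, 12, 35, Lyra, 7, F, 33), (ops, 12, 7, Helix, 4, C, 7), (ops, 12, 7, Helix, 4, F, 33), (p3, 23, 11, Beta, 1, A, 16), (p3, 23, 11, Beta, 1, B, 7), (p3, 23, 11, Beta, 1, C, 21), (p3, 23, 11, Beta, 1, D, 27), (p3, 23, 13, Orion, 7, A, 16), (p3, 23, 13, Orion, 7, B, 7), (p3, 23, 13, Orion, 7, C, 21), (p3, 23, 13, Orion, 7, D, 27), (p3, 23, 15, Omega, 1, A, 16), (p3, 23, 15, Omega, 1, B, 7), (p3, 23, 15, Omega, 1, C, 21), (p3, 23, 15, Omega, 1, D, 27), (p3, 23, 5, Beta, 3, A, 16), (p3, 23, 5, Beta, 3, B, 7), (p3, 23, 5, Beta, 3, C, 21), (p3, 23, 5, Beta, 3, D, 27)}
Natural join on credits: {(ops, 12, 35, Lyra, 7, C, 7, Ada), (ops, 12, 35, Lyra, 7, C, 7, Tai), (ops, 12, 35, Lyra, 7, C, 7, Vic), (ops, 12, 35, Lyra, 7, F, 33, Ada), (ops, 12, 35, Lyra, 7, F, 33, Tai), (ops, 12, 35, Lyra, 7, F, 33, Vic), (ops, 12, 7, Helix, 4, C, 7, Mo), (ops, 12, 7, Helix, 4, C, 7, Zed), (ops, 12, 7, Helix, 4, F, 33, Mo), (ops, 12, 7, Helix, 4, F, 33, Zed), (p3, 23, 11, Beta, 1, A, 16, Quin), (p3, 23, 11, Beta, 1, A, 16, Uma), (p3, 23, 11, Beta, 1, A, 16, Vic), (p3, 23, 11, Beta, 1, B, 7, Quin), (p3, 23, 11, Beta, 1, B, 7, Uma), (p3, 23, 11, Beta, 1, B, 7, Vic), (p3, 23, 11, Beta, 1, C, 21, Quin), (p3, 23, 11, Beta, 1, C, 21, Uma), (p3, 23, 11, Beta, 1, C, 21, Vic), (p3, 23, 11, Beta, 1, D, 27, Quin), (p3, 23, 11, Beta, 1, D, 27, Uma), (p3, 23, 11, Beta, 1, D, 27, Vic), (p3, 23, 13, Orion, 7, A, 16, Ada), (p3, 23, 13, Orion, 7, A, 16, Tai), (p3, 23, 13, Orion, 7, A, 16, Vic), (p3, 23, 13, Orion, 7, B, 7, Ada), (p3, 23, 13, Orion, 7, B, 7, Tai), (p3, 23, 13, Orion, 7, B, 7, Vic), (p3, 23, 13, Orion, 7, C, 21, Ada), (p3, 23, 13, Orion, 7, C, 21, Tai), (p3, 23, 13, Orion, 7, C, 21, Vic), (p3, 23, 13, Orion, 7, D, 27, Ada), (p3, 23, 13, Orion, 7, D, 27, Tai), (p3, 23, 13, Orion, 7, D, 27, Vic), (p3, 23, 15, Omega, 1, A, 16, Quin), (p3, 23, 15, Omega, 1, A, 16, Uma), (p3, 23, 15, Omega, 1, A, 16, Vic), (p3, 23, 15, Omega, 1, B, 7, Quin), (p3, 23, 15, Omega, 1, B, 7, Uma), (p3, 23, 15, Omega, 1, B, 7, Vic), (p3, 23, 15, Omega, 1, C, 21, Quin), (p3, 23, 15, Omega, 1, C, 21, Uma), (p3, 23, 15, Omega, 1, C, 21, Vic), (p3, 23, 15, Omega, 1, D, 27, Quin), (p3, 23, 15, Omega, 1, D, 27, Uma), (p3, 23, 15, Omega, 1, D, 27, Vic)}
Apply σ_{cid ≠ p3}; surviving tuples: {(ops, 12, 35, Lyra, 7, C, 7, Ada), (ops, 12, 35, Lyra, 7, C, 7, Tai), (ops, 12, 35, Lyra, 7, C, 7, Vic), (ops, 12, 35, Lyra, 7, F, 33, Ada), (ops, 12, 35, Lyra, 7, F, 33, Tai), (ops, 12, 35, Lyra, 7, F, 33, Vic), (ops, 12, 7, Helix, 4, C, 7, Mo), (ops, 12, 7, Helix, 4, C, 7, Zed), (ops, 12, 7, Helix, 4, F, 33, Mo), (ops, 12, 7, Helix, 4, F, 33, Zed)}
π_{title, sid, cid, sname, grade, room} gives {(Helix, 12, ops, Mo, C, 7), (Helix, 12, ops, Mo, F, 33), (Helix, 12, ops, Zed, C, 7), (Helix, 12, ops, Zed, F, 33), (Lyra, 12, ops, Ada, C, 7), (Lyra, 12, ops, Ada, F, 33), (Lyra, 12, ops, Tai, C, 7), (Lyra, 12, ops, Tai, F, 33), (Lyra, 12, ops, Vic, C, 7), (Lyra, 12, ops, Vic, F, 33)}.
Apply σ_{title ≠ Helix ∧ grade ≠ C}; surviving tuples: {(Lyra, 12, ops, Ada, F, 33), (Lyra, 12, ops, Tai, F, 33), (Lyra, 12, ops, Vic, F, 33)}
π_{sid, sname, cid} gives {(12, Ada, ops), (12, Tai, ops), (12, Vic, ops)}.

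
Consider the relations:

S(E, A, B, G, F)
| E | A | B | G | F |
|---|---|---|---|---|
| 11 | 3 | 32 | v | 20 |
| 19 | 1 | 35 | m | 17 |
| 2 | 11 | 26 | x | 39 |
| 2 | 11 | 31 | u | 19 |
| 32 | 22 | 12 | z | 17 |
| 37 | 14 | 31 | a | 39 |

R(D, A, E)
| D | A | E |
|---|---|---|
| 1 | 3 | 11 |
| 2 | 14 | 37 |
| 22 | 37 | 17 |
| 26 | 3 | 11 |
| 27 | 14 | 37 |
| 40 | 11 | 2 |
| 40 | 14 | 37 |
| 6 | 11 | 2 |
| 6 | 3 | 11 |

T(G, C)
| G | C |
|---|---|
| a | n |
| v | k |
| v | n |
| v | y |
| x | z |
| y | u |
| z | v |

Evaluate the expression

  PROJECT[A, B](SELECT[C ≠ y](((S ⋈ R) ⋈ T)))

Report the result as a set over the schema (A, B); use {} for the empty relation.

Joining S and R on E, A yields {(11, 3, 32, v, 20, 1), (11, 3, 32, v, 20, 26), (11, 3, 32, v, 20, 6), (2, 11, 26, x, 39, 40), (2, 11, 26, x, 39, 6), (2, 11, 31, u, 19, 40), (2, 11, 31, u, 19, 6), (37, 14, 31, a, 39, 2), (37, 14, 31, a, 39, 27), (37, 14, 31, a, 39, 40)}.
Joining (S ⋈ R) and T on G yields {(11, 3, 32, v, 20, 1, k), (11, 3, 32, v, 20, 1, n), (11, 3, 32, v, 20, 1, y), (11, 3, 32, v, 20, 26, k), (11, 3, 32, v, 20, 26, n), (11, 3, 32, v, 20, 26, y), (11, 3, 32, v, 20, 6, k), (11, 3, 32, v, 20, 6, n), (11, 3, 32, v, 20, 6, y), (2, 11, 26, x, 39, 40, z), (2, 11, 26, x, 39, 6, z), (37, 14, 31, a, 39, 2, n), (37, 14, 31, a, 39, 27, n), (37, 14, 31, a, 39, 40, n)}.
σ[C ≠ y]: keep tuples satisfying C ≠ y → {(11, 3, 32, v, 20, 1, k), (11, 3, 32, v, 20, 1, n), (11, 3, 32, v, 20, 26, k), (11, 3, 32, v, 20, 26, n), (11, 3, 32, v, 20, 6, k), (11, 3, 32, v, 20, 6, n), (2, 11, 26, x, 39, 40, z), (2, 11, 26, x, 39, 6, z), (37, 14, 31, a, 39, 2, n), (37, 14, 31, a, 39, 27, n), (37, 14, 31, a, 39, 40, n)}
π[A, B]: project onto (A, B) (8 duplicate(s) eliminated) → {(11, 26), (14, 31), (3, 32)}

{(11, 26), (14, 31), (3, 32)}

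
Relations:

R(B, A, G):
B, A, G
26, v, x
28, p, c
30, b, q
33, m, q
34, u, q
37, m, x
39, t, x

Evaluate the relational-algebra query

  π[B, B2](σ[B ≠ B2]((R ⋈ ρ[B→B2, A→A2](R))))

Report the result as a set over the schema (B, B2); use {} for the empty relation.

ρ[B→B2, A→A2]: schema becomes (B2, A2, G); tuples unchanged.
Joining R and ρ[B→B2, A→A2](R) on G yields {(26, v, x, 26, v), (26, v, x, 37, m), (26, v, x, 39, t), (28, p, c, 28, p), (30, b, q, 30, b), (30, b, q, 33, m), (30, b, q, 34, u), (33, m, q, 30, b), (33, m, q, 33, m), (33, m, q, 34, u), (34, u, q, 30, b), (34, u, q, 33, m), (34, u, q, 34, u), (37, m, x, 26, v), (37, m, x, 37, m), (37, m, x, 39, t), (39, t, x, 26, v), (39, t, x, 37, m), (39, t, x, 39, t)}.
σ[B ≠ B2]: keep tuples satisfying B ≠ B2 → {(26, v, x, 37, m), (26, v, x, 39, t), (30, b, q, 33, m), (30, b, q, 34, u), (33, m, q, 30, b), (33, m, q, 34, u), (34, u, q, 30, b), (34, u, q, 33, m), (37, m, x, 26, v), (37, m, x, 39, t), (39, t, x, 26, v), (39, t, x, 37, m)}
Keep only column(s) B, B2: {(26, 37), (26, 39), (30, 33), (30, 34), (33, 30), (33, 34), (34, 30), (34, 33), (37, 26), (37, 39), (39, 26), (39, 37)}

{(26, 37), (26, 39), (30, 33), (30, 34), (33, 30), (33, 34), (34, 30), (34, 33), (37, 26), (37, 39), (39, 26), (39, 37)}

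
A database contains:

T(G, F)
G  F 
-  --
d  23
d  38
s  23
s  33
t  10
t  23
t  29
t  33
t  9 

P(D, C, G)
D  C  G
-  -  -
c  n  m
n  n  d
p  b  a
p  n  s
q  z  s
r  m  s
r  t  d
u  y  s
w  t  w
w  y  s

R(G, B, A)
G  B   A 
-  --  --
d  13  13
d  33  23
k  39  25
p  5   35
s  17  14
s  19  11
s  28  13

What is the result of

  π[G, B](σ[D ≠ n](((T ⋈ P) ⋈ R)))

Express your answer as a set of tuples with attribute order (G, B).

Natural join on G: {(d, 23, n, n), (d, 23, r, t), (d, 38, n, n), (d, 38, r, t), (s, 23, p, n), (s, 23, q, z), (s, 23, r, m), (s, 23, u, y), (s, 23, w, y), (s, 33, p, n), (s, 33, q, z), (s, 33, r, m), (s, 33, u, y), (s, 33, w, y)}
Natural join on G: {(d, 23, n, n, 13, 13), (d, 23, n, n, 33, 23), (d, 23, r, t, 13, 13), (d, 23, r, t, 33, 23), (d, 38, n, n, 13, 13), (d, 38, n, n, 33, 23), (d, 38, r, t, 13, 13), (d, 38, r, t, 33, 23), (s, 23, p, n, 17, 14), (s, 23, p, n, 19, 11), (s, 23, p, n, 28, 13), (s, 23, q, z, 17, 14), (s, 23, q, z, 19, 11), (s, 23, q, z, 28, 13), (s, 23, r, m, 17, 14), (s, 23, r, m, 19, 11), (s, 23, r, m, 28, 13), (s, 23, u, y, 17, 14), (s, 23, u, y, 19, 11), (s, 23, u, y, 28, 13), (s, 23, w, y, 17, 14), (s, 23, w, y, 19, 11), (s, 23, w, y, 28, 13), (s, 33, p, n, 17, 14), (s, 33, p, n, 19, 11), (s, 33, p, n, 28, 13), (s, 33, q, z, 17, 14), (s, 33, q, z, 19, 11), (s, 33, q, z, 28, 13), (s, 33, r, m, 17, 14), (s, 33, r, m, 19, 11), (s, 33, r, m, 28, 13), (s, 33, u, y, 17, 14), (s, 33, u, y, 19, 11), (s, 33, u, y, 28, 13), (s, 33, w, y, 17, 14), (s, 33, w, y, 19, 11), (s, 33, w, y, 28, 13)}
Apply σ_{D ≠ n}; surviving tuples: {(d, 23, r, t, 13, 13), (d, 23, r, t, 33, 23), (d, 38, r, t, 13, 13), (d, 38, r, t, 33, 23), (s, 23, p, n, 17, 14), (s, 23, p, n, 19, 11), (s, 23, p, n, 28, 13), (s, 23, q, z, 17, 14), (s, 23, q, z, 19, 11), (s, 23, q, z, 28, 13), (s, 23, r, m, 17, 14), (s, 23, r, m, 19, 11), (s, 23, r, m, 28, 13), (s, 23, u, y, 17, 14), (s, 23, u, y, 19, 11), (s, 23, u, y, 28, 13), (s, 23, w, y, 17, 14), (s, 23, w, y, 19, 11), (s, 23, w, y, 28, 13), (s, 33, p, n, 17, 14), (s, 33, p, n, 19, 11), (s, 33, p, n, 28, 13), (s, 33, q, z, 17, 14), (s, 33, q, z, 19, 11), (s, 33, q, z, 28, 13), (s, 33, r, m, 17, 14), (s, 33, r, m, 19, 11), (s, 33, r, m, 28, 13), (s, 33, u, y, 17, 14), (s, 33, u, y, 19, 11), (s, 33, u, y, 28, 13), (s, 33, w, y, 17, 14), (s, 33, w, y, 19, 11), (s, 33, w, y, 28, 13)}
π_{G, B} gives {(d, 13), (d, 33), (s, 17), (s, 19), (s, 28)} (29 duplicate(s) eliminated).

{(d, 13), (d, 33), (s, 17), (s, 19), (s, 28)}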